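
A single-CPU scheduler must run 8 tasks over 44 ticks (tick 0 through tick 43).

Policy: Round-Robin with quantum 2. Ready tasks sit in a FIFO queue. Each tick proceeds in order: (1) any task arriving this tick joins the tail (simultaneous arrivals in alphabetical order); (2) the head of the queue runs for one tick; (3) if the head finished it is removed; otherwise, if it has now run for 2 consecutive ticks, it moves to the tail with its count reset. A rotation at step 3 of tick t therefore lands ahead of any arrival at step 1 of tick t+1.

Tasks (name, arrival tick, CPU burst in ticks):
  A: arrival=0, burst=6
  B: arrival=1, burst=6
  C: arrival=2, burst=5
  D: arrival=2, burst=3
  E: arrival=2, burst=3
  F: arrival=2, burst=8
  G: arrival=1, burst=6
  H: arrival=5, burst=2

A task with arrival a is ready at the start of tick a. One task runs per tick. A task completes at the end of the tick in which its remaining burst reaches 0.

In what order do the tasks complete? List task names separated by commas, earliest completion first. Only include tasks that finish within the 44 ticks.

completion order = H, A, D, E, B, G, C, F

t=0: queue=[A] q_used=0 → run A
t=1: queue=[A,B,G] q_used=1 → run A
t=2: queue=[B,G,A,C,D,E,F] q_used=0 → run B
t=3: queue=[B,G,A,C,D,E,F] q_used=1 → run B
t=4: queue=[G,A,C,D,E,F,B] q_used=0 → run G
t=5: queue=[G,A,C,D,E,F,B,H] q_used=1 → run G
t=6: queue=[A,C,D,E,F,B,H,G] q_used=0 → run A
t=7: queue=[A,C,D,E,F,B,H,G] q_used=1 → run A
t=8: queue=[C,D,E,F,B,H,G,A] q_used=0 → run C
t=9: queue=[C,D,E,F,B,H,G,A] q_used=1 → run C
t=10: queue=[D,E,F,B,H,G,A,C] q_used=0 → run D
t=11: queue=[D,E,F,B,H,G,A,C] q_used=1 → run D
t=12: queue=[E,F,B,H,G,A,C,D] q_used=0 → run E
t=13: queue=[E,F,B,H,G,A,C,D] q_used=1 → run E
t=14: queue=[F,B,H,G,A,C,D,E] q_used=0 → run F
t=15: queue=[F,B,H,G,A,C,D,E] q_used=1 → run F
t=16: queue=[B,H,G,A,C,D,E,F] q_used=0 → run B
t=17: queue=[B,H,G,A,C,D,E,F] q_used=1 → run B
t=18: queue=[H,G,A,C,D,E,F,B] q_used=0 → run H
t=19: queue=[H,G,A,C,D,E,F,B] q_used=1 → run H
t=20: queue=[G,A,C,D,E,F,B] q_used=0 → run G
t=21: queue=[G,A,C,D,E,F,B] q_used=1 → run G
t=22: queue=[A,C,D,E,F,B,G] q_used=0 → run A
t=23: queue=[A,C,D,E,F,B,G] q_used=1 → run A
t=24: queue=[C,D,E,F,B,G] q_used=0 → run C
t=25: queue=[C,D,E,F,B,G] q_used=1 → run C
t=26: queue=[D,E,F,B,G,C] q_used=0 → run D
t=27: queue=[E,F,B,G,C] q_used=0 → run E
t=28: queue=[F,B,G,C] q_used=0 → run F
t=29: queue=[F,B,G,C] q_used=1 → run F
t=30: queue=[B,G,C,F] q_used=0 → run B
t=31: queue=[B,G,C,F] q_used=1 → run B
t=32: queue=[G,C,F] q_used=0 → run G
t=33: queue=[G,C,F] q_used=1 → run G
t=34: queue=[C,F] q_used=0 → run C
t=35: queue=[F] q_used=0 → run F
t=36: queue=[F] q_used=1 → run F
t=37: queue=[F] q_used=0 → run F
t=38: queue=[F] q_used=1 → run F
t=39: (idle)
t=40: (idle)
t=41: (idle)
t=42: (idle)
t=43: (idle)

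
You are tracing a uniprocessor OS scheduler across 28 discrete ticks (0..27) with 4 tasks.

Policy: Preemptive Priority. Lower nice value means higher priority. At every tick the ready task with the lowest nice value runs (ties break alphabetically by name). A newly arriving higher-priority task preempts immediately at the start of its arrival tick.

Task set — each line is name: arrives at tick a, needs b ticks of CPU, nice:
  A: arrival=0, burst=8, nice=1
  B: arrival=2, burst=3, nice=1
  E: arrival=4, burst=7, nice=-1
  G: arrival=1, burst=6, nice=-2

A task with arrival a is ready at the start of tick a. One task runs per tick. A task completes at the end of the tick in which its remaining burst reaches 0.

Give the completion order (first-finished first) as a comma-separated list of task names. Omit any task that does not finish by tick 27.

t=0: ready={A} → run A
t=1: ready={A,G} → run G
t=2: ready={A,B,G} → run G
t=3: ready={A,B,G} → run G
t=4: ready={A,B,E,G} → run G
t=5: ready={A,B,E,G} → run G
t=6: ready={A,B,E,G} → run G
t=7: ready={A,B,E} → run E
t=8: ready={A,B,E} → run E
t=9: ready={A,B,E} → run E
t=10: ready={A,B,E} → run E
t=11: ready={A,B,E} → run E
t=12: ready={A,B,E} → run E
t=13: ready={A,B,E} → run E
t=14: ready={A,B} → run A
t=15: ready={A,B} → run A
t=16: ready={A,B} → run A
t=17: ready={A,B} → run A
t=18: ready={A,B} → run A
t=19: ready={A,B} → run A
t=20: ready={A,B} → run A
t=21: ready={B} → run B
t=22: ready={B} → run B
t=23: ready={B} → run B
t=24: (idle)
t=25: (idle)
t=26: (idle)
t=27: (idle)

completion order = G, E, A, B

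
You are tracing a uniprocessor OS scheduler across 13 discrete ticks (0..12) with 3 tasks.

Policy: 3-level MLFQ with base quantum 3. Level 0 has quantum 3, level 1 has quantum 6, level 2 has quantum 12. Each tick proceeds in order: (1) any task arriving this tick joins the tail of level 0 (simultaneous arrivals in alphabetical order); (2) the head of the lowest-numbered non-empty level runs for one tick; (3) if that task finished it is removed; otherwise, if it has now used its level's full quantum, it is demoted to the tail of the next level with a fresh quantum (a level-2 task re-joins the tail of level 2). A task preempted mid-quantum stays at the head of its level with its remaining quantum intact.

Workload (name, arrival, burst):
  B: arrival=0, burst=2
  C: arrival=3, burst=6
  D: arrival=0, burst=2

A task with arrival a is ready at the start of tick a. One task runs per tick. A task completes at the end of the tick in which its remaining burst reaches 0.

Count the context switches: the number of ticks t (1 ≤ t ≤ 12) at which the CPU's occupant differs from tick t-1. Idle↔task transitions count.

t=0: L0/L1/L2 = BD/-/- → run B
t=1: L0/L1/L2 = BD/-/- → run B
t=2: L0/L1/L2 = D/-/- → run D
t=3: L0/L1/L2 = DC/-/- → run D
t=4: L0/L1/L2 = C/-/- → run C
t=5: L0/L1/L2 = C/-/- → run C
t=6: L0/L1/L2 = C/-/- → run C
t=7: L0/L1/L2 = -/C/- → run C
t=8: L0/L1/L2 = -/C/- → run C
t=9: L0/L1/L2 = -/C/- → run C
t=10: (idle)
t=11: (idle)
t=12: (idle)

context switches = 3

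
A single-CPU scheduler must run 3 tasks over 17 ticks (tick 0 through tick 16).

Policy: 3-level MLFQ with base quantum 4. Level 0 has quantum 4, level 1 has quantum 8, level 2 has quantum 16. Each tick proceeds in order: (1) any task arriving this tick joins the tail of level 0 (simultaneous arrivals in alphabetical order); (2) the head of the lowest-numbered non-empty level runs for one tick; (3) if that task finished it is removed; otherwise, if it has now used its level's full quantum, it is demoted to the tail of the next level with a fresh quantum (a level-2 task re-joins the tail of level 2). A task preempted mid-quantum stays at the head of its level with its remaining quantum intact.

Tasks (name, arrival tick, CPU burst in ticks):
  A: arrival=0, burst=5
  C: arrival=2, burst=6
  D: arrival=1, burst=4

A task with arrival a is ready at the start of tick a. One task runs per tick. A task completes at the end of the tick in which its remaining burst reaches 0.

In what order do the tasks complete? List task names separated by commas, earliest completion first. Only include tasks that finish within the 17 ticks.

completion order = D, A, C

t=0: L0/L1/L2 = A/-/- → run A
t=1: L0/L1/L2 = AD/-/- → run A
t=2: L0/L1/L2 = ADC/-/- → run A
t=3: L0/L1/L2 = ADC/-/- → run A
t=4: L0/L1/L2 = DC/A/- → run D
t=5: L0/L1/L2 = DC/A/- → run D
t=6: L0/L1/L2 = DC/A/- → run D
t=7: L0/L1/L2 = DC/A/- → run D
t=8: L0/L1/L2 = C/A/- → run C
t=9: L0/L1/L2 = C/A/- → run C
t=10: L0/L1/L2 = C/A/- → run C
t=11: L0/L1/L2 = C/A/- → run C
t=12: L0/L1/L2 = -/AC/- → run A
t=13: L0/L1/L2 = -/C/- → run C
t=14: L0/L1/L2 = -/C/- → run C
t=15: (idle)
t=16: (idle)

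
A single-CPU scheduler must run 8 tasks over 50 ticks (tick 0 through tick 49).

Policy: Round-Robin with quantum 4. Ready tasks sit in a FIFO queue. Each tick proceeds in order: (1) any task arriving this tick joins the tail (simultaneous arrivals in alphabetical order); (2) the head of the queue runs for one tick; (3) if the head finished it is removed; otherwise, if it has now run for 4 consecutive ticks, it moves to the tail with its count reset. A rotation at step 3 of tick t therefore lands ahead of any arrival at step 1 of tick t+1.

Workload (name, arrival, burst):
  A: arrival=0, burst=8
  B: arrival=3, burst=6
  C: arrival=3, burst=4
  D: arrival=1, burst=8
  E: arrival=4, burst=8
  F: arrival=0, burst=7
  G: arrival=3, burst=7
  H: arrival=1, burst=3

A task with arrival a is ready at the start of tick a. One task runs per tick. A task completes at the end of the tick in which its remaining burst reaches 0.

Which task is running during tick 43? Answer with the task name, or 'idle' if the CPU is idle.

running at tick 43 = B

t=0: queue=[A,F] q_used=0 → run A
t=1: queue=[A,F,D,H] q_used=1 → run A
t=2: queue=[A,F,D,H] q_used=2 → run A
t=3: queue=[A,F,D,H,B,C,G] q_used=3 → run A
t=4: queue=[F,D,H,B,C,G,A,E] q_used=0 → run F
t=5: queue=[F,D,H,B,C,G,A,E] q_used=1 → run F
t=6: queue=[F,D,H,B,C,G,A,E] q_used=2 → run F
t=7: queue=[F,D,H,B,C,G,A,E] q_used=3 → run F
t=8: queue=[D,H,B,C,G,A,E,F] q_used=0 → run D
t=9: queue=[D,H,B,C,G,A,E,F] q_used=1 → run D
t=10: queue=[D,H,B,C,G,A,E,F] q_used=2 → run D
t=11: queue=[D,H,B,C,G,A,E,F] q_used=3 → run D
t=12: queue=[H,B,C,G,A,E,F,D] q_used=0 → run H
t=13: queue=[H,B,C,G,A,E,F,D] q_used=1 → run H
t=14: queue=[H,B,C,G,A,E,F,D] q_used=2 → run H
t=15: queue=[B,C,G,A,E,F,D] q_used=0 → run B
t=16: queue=[B,C,G,A,E,F,D] q_used=1 → run B
t=17: queue=[B,C,G,A,E,F,D] q_used=2 → run B
t=18: queue=[B,C,G,A,E,F,D] q_used=3 → run B
t=19: queue=[C,G,A,E,F,D,B] q_used=0 → run C
t=20: queue=[C,G,A,E,F,D,B] q_used=1 → run C
t=21: queue=[C,G,A,E,F,D,B] q_used=2 → run C
t=22: queue=[C,G,A,E,F,D,B] q_used=3 → run C
t=23: queue=[G,A,E,F,D,B] q_used=0 → run G
t=24: queue=[G,A,E,F,D,B] q_used=1 → run G
t=25: queue=[G,A,E,F,D,B] q_used=2 → run G
t=26: queue=[G,A,E,F,D,B] q_used=3 → run G
t=27: queue=[A,E,F,D,B,G] q_used=0 → run A
t=28: queue=[A,E,F,D,B,G] q_used=1 → run A
t=29: queue=[A,E,F,D,B,G] q_used=2 → run A
t=30: queue=[A,E,F,D,B,G] q_used=3 → run A
t=31: queue=[E,F,D,B,G] q_used=0 → run E
t=32: queue=[E,F,D,B,G] q_used=1 → run E
t=33: queue=[E,F,D,B,G] q_used=2 → run E
t=34: queue=[E,F,D,B,G] q_used=3 → run E
t=35: queue=[F,D,B,G,E] q_used=0 → run F
t=36: queue=[F,D,B,G,E] q_used=1 → run F
t=37: queue=[F,D,B,G,E] q_used=2 → run F
t=38: queue=[D,B,G,E] q_used=0 → run D
t=39: queue=[D,B,G,E] q_used=1 → run D
t=40: queue=[D,B,G,E] q_used=2 → run D
t=41: queue=[D,B,G,E] q_used=3 → run D
t=42: queue=[B,G,E] q_used=0 → run B
t=43: queue=[B,G,E] q_used=1 → run B
t=44: queue=[G,E] q_used=0 → run G
t=45: queue=[G,E] q_used=1 → run G
t=46: queue=[G,E] q_used=2 → run G
t=47: queue=[E] q_used=0 → run E
t=48: queue=[E] q_used=1 → run E
t=49: queue=[E] q_used=2 → run E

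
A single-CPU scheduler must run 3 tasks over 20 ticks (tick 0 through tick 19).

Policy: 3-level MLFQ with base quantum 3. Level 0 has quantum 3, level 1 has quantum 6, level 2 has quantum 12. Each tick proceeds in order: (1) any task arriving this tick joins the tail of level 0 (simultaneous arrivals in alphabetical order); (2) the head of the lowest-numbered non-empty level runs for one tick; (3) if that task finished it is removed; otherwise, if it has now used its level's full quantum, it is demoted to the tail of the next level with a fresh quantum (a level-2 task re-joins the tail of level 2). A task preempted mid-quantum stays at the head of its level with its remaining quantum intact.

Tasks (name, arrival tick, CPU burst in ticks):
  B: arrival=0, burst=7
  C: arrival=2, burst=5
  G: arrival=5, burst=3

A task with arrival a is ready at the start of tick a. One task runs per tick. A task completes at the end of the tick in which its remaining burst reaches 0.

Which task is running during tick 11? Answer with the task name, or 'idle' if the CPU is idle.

running at tick 11 = B

t=0: L0/L1/L2 = B/-/- → run B
t=1: L0/L1/L2 = B/-/- → run B
t=2: L0/L1/L2 = BC/-/- → run B
t=3: L0/L1/L2 = C/B/- → run C
t=4: L0/L1/L2 = C/B/- → run C
t=5: L0/L1/L2 = CG/B/- → run C
t=6: L0/L1/L2 = G/BC/- → run G
t=7: L0/L1/L2 = G/BC/- → run G
t=8: L0/L1/L2 = G/BC/- → run G
t=9: L0/L1/L2 = -/BC/- → run B
t=10: L0/L1/L2 = -/BC/- → run B
t=11: L0/L1/L2 = -/BC/- → run B
t=12: L0/L1/L2 = -/BC/- → run B
t=13: L0/L1/L2 = -/C/- → run C
t=14: L0/L1/L2 = -/C/- → run C
t=15: (idle)
t=16: (idle)
t=17: (idle)
t=18: (idle)
t=19: (idle)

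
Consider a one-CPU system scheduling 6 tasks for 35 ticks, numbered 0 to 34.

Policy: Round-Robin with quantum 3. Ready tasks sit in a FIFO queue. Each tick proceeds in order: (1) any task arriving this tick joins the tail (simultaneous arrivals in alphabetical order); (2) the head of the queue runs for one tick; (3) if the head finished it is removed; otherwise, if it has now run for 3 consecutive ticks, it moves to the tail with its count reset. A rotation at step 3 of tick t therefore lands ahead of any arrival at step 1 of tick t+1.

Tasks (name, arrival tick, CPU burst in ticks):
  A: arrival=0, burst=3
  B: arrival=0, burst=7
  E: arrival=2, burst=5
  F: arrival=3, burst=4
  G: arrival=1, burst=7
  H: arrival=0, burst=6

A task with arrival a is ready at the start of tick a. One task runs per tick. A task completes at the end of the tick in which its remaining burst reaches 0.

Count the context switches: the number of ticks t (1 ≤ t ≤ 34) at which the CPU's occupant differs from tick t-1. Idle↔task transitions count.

t=0: queue=[A,B,H] q_used=0 → run A
t=1: queue=[A,B,H,G] q_used=1 → run A
t=2: queue=[A,B,H,G,E] q_used=2 → run A
t=3: queue=[B,H,G,E,F] q_used=0 → run B
t=4: queue=[B,H,G,E,F] q_used=1 → run B
t=5: queue=[B,H,G,E,F] q_used=2 → run B
t=6: queue=[H,G,E,F,B] q_used=0 → run H
t=7: queue=[H,G,E,F,B] q_used=1 → run H
t=8: queue=[H,G,E,F,B] q_used=2 → run H
t=9: queue=[G,E,F,B,H] q_used=0 → run G
t=10: queue=[G,E,F,B,H] q_used=1 → run G
t=11: queue=[G,E,F,B,H] q_used=2 → run G
t=12: queue=[E,F,B,H,G] q_used=0 → run E
t=13: queue=[E,F,B,H,G] q_used=1 → run E
t=14: queue=[E,F,B,H,G] q_used=2 → run E
t=15: queue=[F,B,H,G,E] q_used=0 → run F
t=16: queue=[F,B,H,G,E] q_used=1 → run F
t=17: queue=[F,B,H,G,E] q_used=2 → run F
t=18: queue=[B,H,G,E,F] q_used=0 → run B
t=19: queue=[B,H,G,E,F] q_used=1 → run B
t=20: queue=[B,H,G,E,F] q_used=2 → run B
t=21: queue=[H,G,E,F,B] q_used=0 → run H
t=22: queue=[H,G,E,F,B] q_used=1 → run H
t=23: queue=[H,G,E,F,B] q_used=2 → run H
t=24: queue=[G,E,F,B] q_used=0 → run G
t=25: queue=[G,E,F,B] q_used=1 → run G
t=26: queue=[G,E,F,B] q_used=2 → run G
t=27: queue=[E,F,B,G] q_used=0 → run E
t=28: queue=[E,F,B,G] q_used=1 → run E
t=29: queue=[F,B,G] q_used=0 → run F
t=30: queue=[B,G] q_used=0 → run B
t=31: queue=[G] q_used=0 → run G
t=32: (idle)
t=33: (idle)
t=34: (idle)

context switches = 13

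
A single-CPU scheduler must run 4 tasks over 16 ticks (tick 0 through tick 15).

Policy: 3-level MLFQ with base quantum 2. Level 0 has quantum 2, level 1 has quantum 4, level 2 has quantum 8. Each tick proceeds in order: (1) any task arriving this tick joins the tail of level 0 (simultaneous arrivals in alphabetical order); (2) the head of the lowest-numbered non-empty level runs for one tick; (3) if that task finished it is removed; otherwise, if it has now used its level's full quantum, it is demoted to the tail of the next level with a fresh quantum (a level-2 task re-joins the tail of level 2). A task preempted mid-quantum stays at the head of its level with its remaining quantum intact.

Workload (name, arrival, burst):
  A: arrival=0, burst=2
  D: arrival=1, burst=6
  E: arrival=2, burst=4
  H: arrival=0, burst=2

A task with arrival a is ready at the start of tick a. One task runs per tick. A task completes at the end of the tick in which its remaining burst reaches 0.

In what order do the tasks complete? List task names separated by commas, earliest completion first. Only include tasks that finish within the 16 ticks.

t=0: L0/L1/L2 = AH/-/- → run A
t=1: L0/L1/L2 = AHD/-/- → run A
t=2: L0/L1/L2 = HDE/-/- → run H
t=3: L0/L1/L2 = HDE/-/- → run H
t=4: L0/L1/L2 = DE/-/- → run D
t=5: L0/L1/L2 = DE/-/- → run D
t=6: L0/L1/L2 = E/D/- → run E
t=7: L0/L1/L2 = E/D/- → run E
t=8: L0/L1/L2 = -/DE/- → run D
t=9: L0/L1/L2 = -/DE/- → run D
t=10: L0/L1/L2 = -/DE/- → run D
t=11: L0/L1/L2 = -/DE/- → run D
t=12: L0/L1/L2 = -/E/- → run E
t=13: L0/L1/L2 = -/E/- → run E
t=14: (idle)
t=15: (idle)

completion order = A, H, D, E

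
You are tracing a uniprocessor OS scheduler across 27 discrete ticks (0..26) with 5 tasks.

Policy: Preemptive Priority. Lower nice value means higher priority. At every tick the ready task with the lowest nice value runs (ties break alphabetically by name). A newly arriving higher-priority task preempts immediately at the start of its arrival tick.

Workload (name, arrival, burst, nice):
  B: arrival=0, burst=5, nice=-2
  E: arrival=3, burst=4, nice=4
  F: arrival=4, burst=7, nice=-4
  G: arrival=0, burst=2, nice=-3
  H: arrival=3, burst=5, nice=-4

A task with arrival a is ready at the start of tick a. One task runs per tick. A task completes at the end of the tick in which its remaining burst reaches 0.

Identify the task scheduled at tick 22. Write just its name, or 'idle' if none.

t=0: ready={B,G} → run G
t=1: ready={B,G} → run G
t=2: ready={B} → run B
t=3: ready={B,E,H} → run H
t=4: ready={B,E,F,H} → run F
t=5: ready={B,E,F,H} → run F
t=6: ready={B,E,F,H} → run F
t=7: ready={B,E,F,H} → run F
t=8: ready={B,E,F,H} → run F
t=9: ready={B,E,F,H} → run F
t=10: ready={B,E,F,H} → run F
t=11: ready={B,E,H} → run H
t=12: ready={B,E,H} → run H
t=13: ready={B,E,H} → run H
t=14: ready={B,E,H} → run H
t=15: ready={B,E} → run B
t=16: ready={B,E} → run B
t=17: ready={B,E} → run B
t=18: ready={B,E} → run B
t=19: ready={E} → run E
t=20: ready={E} → run E
t=21: ready={E} → run E
t=22: ready={E} → run E
t=23: (idle)
t=24: (idle)
t=25: (idle)
t=26: (idle)

running at tick 22 = E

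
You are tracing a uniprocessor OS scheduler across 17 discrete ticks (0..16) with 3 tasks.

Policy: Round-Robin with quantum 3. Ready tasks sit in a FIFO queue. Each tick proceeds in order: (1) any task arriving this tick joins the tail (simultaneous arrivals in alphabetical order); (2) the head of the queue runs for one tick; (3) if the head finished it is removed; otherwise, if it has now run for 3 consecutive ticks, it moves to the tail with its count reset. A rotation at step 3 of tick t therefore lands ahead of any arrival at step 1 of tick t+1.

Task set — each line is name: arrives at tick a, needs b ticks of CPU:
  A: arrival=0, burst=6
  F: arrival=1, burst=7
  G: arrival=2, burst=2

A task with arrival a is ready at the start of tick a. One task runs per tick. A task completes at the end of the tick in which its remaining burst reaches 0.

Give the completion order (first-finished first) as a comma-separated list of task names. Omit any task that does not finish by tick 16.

t=0: queue=[A] q_used=0 → run A
t=1: queue=[A,F] q_used=1 → run A
t=2: queue=[A,F,G] q_used=2 → run A
t=3: queue=[F,G,A] q_used=0 → run F
t=4: queue=[F,G,A] q_used=1 → run F
t=5: queue=[F,G,A] q_used=2 → run F
t=6: queue=[G,A,F] q_used=0 → run G
t=7: queue=[G,A,F] q_used=1 → run G
t=8: queue=[A,F] q_used=0 → run A
t=9: queue=[A,F] q_used=1 → run A
t=10: queue=[A,F] q_used=2 → run A
t=11: queue=[F] q_used=0 → run F
t=12: queue=[F] q_used=1 → run F
t=13: queue=[F] q_used=2 → run F
t=14: queue=[F] q_used=0 → run F
t=15: (idle)
t=16: (idle)

completion order = G, A, F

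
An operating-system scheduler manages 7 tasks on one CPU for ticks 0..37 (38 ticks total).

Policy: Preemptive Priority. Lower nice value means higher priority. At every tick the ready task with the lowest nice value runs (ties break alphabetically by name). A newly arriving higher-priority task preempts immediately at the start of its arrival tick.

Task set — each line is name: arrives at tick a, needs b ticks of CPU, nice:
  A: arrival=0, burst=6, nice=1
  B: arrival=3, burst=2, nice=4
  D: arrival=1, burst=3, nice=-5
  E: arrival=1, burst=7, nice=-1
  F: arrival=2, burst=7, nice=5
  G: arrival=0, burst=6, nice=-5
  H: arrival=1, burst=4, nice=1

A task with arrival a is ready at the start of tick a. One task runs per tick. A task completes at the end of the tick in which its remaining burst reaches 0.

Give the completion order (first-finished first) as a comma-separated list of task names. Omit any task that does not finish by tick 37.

t=0: ready={A,G} → run G
t=1: ready={A,D,E,G,H} → run D
t=2: ready={A,D,E,F,G,H} → run D
t=3: ready={A,B,D,E,F,G,H} → run D
t=4: ready={A,B,E,F,G,H} → run G
t=5: ready={A,B,E,F,G,H} → run G
t=6: ready={A,B,E,F,G,H} → run G
t=7: ready={A,B,E,F,G,H} → run G
t=8: ready={A,B,E,F,G,H} → run G
t=9: ready={A,B,E,F,H} → run E
t=10: ready={A,B,E,F,H} → run E
t=11: ready={A,B,E,F,H} → run E
t=12: ready={A,B,E,F,H} → run E
t=13: ready={A,B,E,F,H} → run E
t=14: ready={A,B,E,F,H} → run E
t=15: ready={A,B,E,F,H} → run E
t=16: ready={A,B,F,H} → run A
t=17: ready={A,B,F,H} → run A
t=18: ready={A,B,F,H} → run A
t=19: ready={A,B,F,H} → run A
t=20: ready={A,B,F,H} → run A
t=21: ready={A,B,F,H} → run A
t=22: ready={B,F,H} → run H
t=23: ready={B,F,H} → run H
t=24: ready={B,F,H} → run H
t=25: ready={B,F,H} → run H
t=26: ready={B,F} → run B
t=27: ready={B,F} → run B
t=28: ready={F} → run F
t=29: ready={F} → run F
t=30: ready={F} → run F
t=31: ready={F} → run F
t=32: ready={F} → run F
t=33: ready={F} → run F
t=34: ready={F} → run F
t=35: (idle)
t=36: (idle)
t=37: (idle)

completion order = D, G, E, A, H, B, F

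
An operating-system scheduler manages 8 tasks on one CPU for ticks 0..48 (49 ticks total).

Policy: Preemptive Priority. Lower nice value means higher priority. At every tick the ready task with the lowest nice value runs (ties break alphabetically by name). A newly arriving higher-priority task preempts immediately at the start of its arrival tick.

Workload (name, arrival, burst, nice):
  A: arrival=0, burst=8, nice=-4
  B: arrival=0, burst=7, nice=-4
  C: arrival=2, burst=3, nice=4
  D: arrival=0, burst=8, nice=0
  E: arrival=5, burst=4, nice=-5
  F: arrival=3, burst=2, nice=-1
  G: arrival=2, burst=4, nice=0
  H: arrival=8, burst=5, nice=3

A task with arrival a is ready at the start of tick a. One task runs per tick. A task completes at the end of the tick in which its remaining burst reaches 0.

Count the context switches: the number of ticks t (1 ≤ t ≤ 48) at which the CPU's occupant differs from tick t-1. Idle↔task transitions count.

context switches = 9

t=0: ready={A,B,D} → run A
t=1: ready={A,B,D} → run A
t=2: ready={A,B,C,D,G} → run A
t=3: ready={A,B,C,D,F,G} → run A
t=4: ready={A,B,C,D,F,G} → run A
t=5: ready={A,B,C,D,E,F,G} → run E
t=6: ready={A,B,C,D,E,F,G} → run E
t=7: ready={A,B,C,D,E,F,G} → run E
t=8: ready={A,B,C,D,E,F,G,H} → run E
t=9: ready={A,B,C,D,F,G,H} → run A
t=10: ready={A,B,C,D,F,G,H} → run A
t=11: ready={A,B,C,D,F,G,H} → run A
t=12: ready={B,C,D,F,G,H} → run B
t=13: ready={B,C,D,F,G,H} → run B
t=14: ready={B,C,D,F,G,H} → run B
t=15: ready={B,C,D,F,G,H} → run B
t=16: ready={B,C,D,F,G,H} → run B
t=17: ready={B,C,D,F,G,H} → run B
t=18: ready={B,C,D,F,G,H} → run B
t=19: ready={C,D,F,G,H} → run F
t=20: ready={C,D,F,G,H} → run F
t=21: ready={C,D,G,H} → run D
t=22: ready={C,D,G,H} → run D
t=23: ready={C,D,G,H} → run D
t=24: ready={C,D,G,H} → run D
t=25: ready={C,D,G,H} → run D
t=26: ready={C,D,G,H} → run D
t=27: ready={C,D,G,H} → run D
t=28: ready={C,D,G,H} → run D
t=29: ready={C,G,H} → run G
t=30: ready={C,G,H} → run G
t=31: ready={C,G,H} → run G
t=32: ready={C,G,H} → run G
t=33: ready={C,H} → run H
t=34: ready={C,H} → run H
t=35: ready={C,H} → run H
t=36: ready={C,H} → run H
t=37: ready={C,H} → run H
t=38: ready={C} → run C
t=39: ready={C} → run C
t=40: ready={C} → run C
t=41: (idle)
t=42: (idle)
t=43: (idle)
t=44: (idle)
t=45: (idle)
t=46: (idle)
t=47: (idle)
t=48: (idle)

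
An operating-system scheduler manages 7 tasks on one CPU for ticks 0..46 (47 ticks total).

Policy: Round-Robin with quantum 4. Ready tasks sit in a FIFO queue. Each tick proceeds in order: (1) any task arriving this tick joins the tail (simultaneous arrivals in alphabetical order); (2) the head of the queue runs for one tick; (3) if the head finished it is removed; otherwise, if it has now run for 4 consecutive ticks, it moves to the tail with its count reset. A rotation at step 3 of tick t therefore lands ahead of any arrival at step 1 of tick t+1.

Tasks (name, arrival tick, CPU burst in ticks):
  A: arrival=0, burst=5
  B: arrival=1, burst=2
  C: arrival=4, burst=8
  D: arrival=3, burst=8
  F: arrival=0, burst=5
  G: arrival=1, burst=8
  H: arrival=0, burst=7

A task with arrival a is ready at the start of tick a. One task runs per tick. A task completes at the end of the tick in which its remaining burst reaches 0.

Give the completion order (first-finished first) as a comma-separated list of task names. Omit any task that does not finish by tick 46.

t=0: queue=[A,F,H] q_used=0 → run A
t=1: queue=[A,F,H,B,G] q_used=1 → run A
t=2: queue=[A,F,H,B,G] q_used=2 → run A
t=3: queue=[A,F,H,B,G,D] q_used=3 → run A
t=4: queue=[F,H,B,G,D,A,C] q_used=0 → run F
t=5: queue=[F,H,B,G,D,A,C] q_used=1 → run F
t=6: queue=[F,H,B,G,D,A,C] q_used=2 → run F
t=7: queue=[F,H,B,G,D,A,C] q_used=3 → run F
t=8: queue=[H,B,G,D,A,C,F] q_used=0 → run H
t=9: queue=[H,B,G,D,A,C,F] q_used=1 → run H
t=10: queue=[H,B,G,D,A,C,F] q_used=2 → run H
t=11: queue=[H,B,G,D,A,C,F] q_used=3 → run H
t=12: queue=[B,G,D,A,C,F,H] q_used=0 → run B
t=13: queue=[B,G,D,A,C,F,H] q_used=1 → run B
t=14: queue=[G,D,A,C,F,H] q_used=0 → run G
t=15: queue=[G,D,A,C,F,H] q_used=1 → run G
t=16: queue=[G,D,A,C,F,H] q_used=2 → run G
t=17: queue=[G,D,A,C,F,H] q_used=3 → run G
t=18: queue=[D,A,C,F,H,G] q_used=0 → run D
t=19: queue=[D,A,C,F,H,G] q_used=1 → run D
t=20: queue=[D,A,C,F,H,G] q_used=2 → run D
t=21: queue=[D,A,C,F,H,G] q_used=3 → run D
t=22: queue=[A,C,F,H,G,D] q_used=0 → run A
t=23: queue=[C,F,H,G,D] q_used=0 → run C
t=24: queue=[C,F,H,G,D] q_used=1 → run C
t=25: queue=[C,F,H,G,D] q_used=2 → run C
t=26: queue=[C,F,H,G,D] q_used=3 → run C
t=27: queue=[F,H,G,D,C] q_used=0 → run F
t=28: queue=[H,G,D,C] q_used=0 → run H
t=29: queue=[H,G,D,C] q_used=1 → run H
t=30: queue=[H,G,D,C] q_used=2 → run H
t=31: queue=[G,D,C] q_used=0 → run G
t=32: queue=[G,D,C] q_used=1 → run G
t=33: queue=[G,D,C] q_used=2 → run G
t=34: queue=[G,D,C] q_used=3 → run G
t=35: queue=[D,C] q_used=0 → run D
t=36: queue=[D,C] q_used=1 → run D
t=37: queue=[D,C] q_used=2 → run D
t=38: queue=[D,C] q_used=3 → run D
t=39: queue=[C] q_used=0 → run C
t=40: queue=[C] q_used=1 → run C
t=41: queue=[C] q_used=2 → run C
t=42: queue=[C] q_used=3 → run C
t=43: (idle)
t=44: (idle)
t=45: (idle)
t=46: (idle)

completion order = B, A, F, H, G, D, C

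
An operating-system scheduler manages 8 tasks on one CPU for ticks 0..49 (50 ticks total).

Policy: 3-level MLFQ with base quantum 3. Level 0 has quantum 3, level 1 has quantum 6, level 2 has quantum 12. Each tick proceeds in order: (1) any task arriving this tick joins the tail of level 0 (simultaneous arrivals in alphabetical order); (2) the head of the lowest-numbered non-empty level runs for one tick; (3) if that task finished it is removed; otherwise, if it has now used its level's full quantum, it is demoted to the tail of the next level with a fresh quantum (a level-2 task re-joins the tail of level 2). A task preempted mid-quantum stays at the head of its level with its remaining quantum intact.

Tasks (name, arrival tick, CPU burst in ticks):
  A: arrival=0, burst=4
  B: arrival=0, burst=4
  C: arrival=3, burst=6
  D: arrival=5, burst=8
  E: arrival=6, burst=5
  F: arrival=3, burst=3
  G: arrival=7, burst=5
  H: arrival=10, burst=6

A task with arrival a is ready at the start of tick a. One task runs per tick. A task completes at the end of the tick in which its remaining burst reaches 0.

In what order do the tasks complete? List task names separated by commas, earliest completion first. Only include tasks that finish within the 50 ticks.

t=0: L0/L1/L2 = AB/-/- → run A
t=1: L0/L1/L2 = AB/-/- → run A
t=2: L0/L1/L2 = AB/-/- → run A
t=3: L0/L1/L2 = BCF/A/- → run B
t=4: L0/L1/L2 = BCF/A/- → run B
t=5: L0/L1/L2 = BCFD/A/- → run B
t=6: L0/L1/L2 = CFDE/AB/- → run C
t=7: L0/L1/L2 = CFDEG/AB/- → run C
t=8: L0/L1/L2 = CFDEG/AB/- → run C
t=9: L0/L1/L2 = FDEG/ABC/- → run F
t=10: L0/L1/L2 = FDEGH/ABC/- → run F
t=11: L0/L1/L2 = FDEGH/ABC/- → run F
t=12: L0/L1/L2 = DEGH/ABC/- → run D
t=13: L0/L1/L2 = DEGH/ABC/- → run D
t=14: L0/L1/L2 = DEGH/ABC/- → run D
t=15: L0/L1/L2 = EGH/ABCD/- → run E
t=16: L0/L1/L2 = EGH/ABCD/- → run E
t=17: L0/L1/L2 = EGH/ABCD/- → run E
t=18: L0/L1/L2 = GH/ABCDE/- → run G
t=19: L0/L1/L2 = GH/ABCDE/- → run G
t=20: L0/L1/L2 = GH/ABCDE/- → run G
t=21: L0/L1/L2 = H/ABCDEG/- → run H
t=22: L0/L1/L2 = H/ABCDEG/- → run H
t=23: L0/L1/L2 = H/ABCDEG/- → run H
t=24: L0/L1/L2 = -/ABCDEGH/- → run A
t=25: L0/L1/L2 = -/BCDEGH/- → run B
t=26: L0/L1/L2 = -/CDEGH/- → run C
t=27: L0/L1/L2 = -/CDEGH/- → run C
t=28: L0/L1/L2 = -/CDEGH/- → run C
t=29: L0/L1/L2 = -/DEGH/- → run D
t=30: L0/L1/L2 = -/DEGH/- → run D
t=31: L0/L1/L2 = -/DEGH/- → run D
t=32: L0/L1/L2 = -/DEGH/- → run D
t=33: L0/L1/L2 = -/DEGH/- → run D
t=34: L0/L1/L2 = -/EGH/- → run E
t=35: L0/L1/L2 = -/EGH/- → run E
t=36: L0/L1/L2 = -/GH/- → run G
t=37: L0/L1/L2 = -/GH/- → run G
t=38: L0/L1/L2 = -/H/- → run H
t=39: L0/L1/L2 = -/H/- → run H
t=40: L0/L1/L2 = -/H/- → run H
t=41: (idle)
t=42: (idle)
t=43: (idle)
t=44: (idle)
t=45: (idle)
t=46: (idle)
t=47: (idle)
t=48: (idle)
t=49: (idle)

completion order = F, A, B, C, D, E, G, H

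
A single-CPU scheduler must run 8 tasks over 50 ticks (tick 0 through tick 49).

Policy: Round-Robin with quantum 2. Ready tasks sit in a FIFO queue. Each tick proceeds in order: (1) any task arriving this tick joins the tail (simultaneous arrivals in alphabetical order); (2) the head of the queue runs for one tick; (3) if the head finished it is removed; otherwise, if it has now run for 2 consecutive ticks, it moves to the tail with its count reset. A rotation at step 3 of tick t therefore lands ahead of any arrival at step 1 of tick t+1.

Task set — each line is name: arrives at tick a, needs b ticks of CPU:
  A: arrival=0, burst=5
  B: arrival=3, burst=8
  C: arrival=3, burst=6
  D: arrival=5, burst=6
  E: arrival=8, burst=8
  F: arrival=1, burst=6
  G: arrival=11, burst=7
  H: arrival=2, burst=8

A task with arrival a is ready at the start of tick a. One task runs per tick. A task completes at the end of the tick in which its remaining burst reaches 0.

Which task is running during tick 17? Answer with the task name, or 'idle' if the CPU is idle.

running at tick 17 = H

t=0: queue=[A] q_used=0 → run A
t=1: queue=[A,F] q_used=1 → run A
t=2: queue=[F,A,H] q_used=0 → run F
t=3: queue=[F,A,H,B,C] q_used=1 → run F
t=4: queue=[A,H,B,C,F] q_used=0 → run A
t=5: queue=[A,H,B,C,F,D] q_used=1 → run A
t=6: queue=[H,B,C,F,D,A] q_used=0 → run H
t=7: queue=[H,B,C,F,D,A] q_used=1 → run H
t=8: queue=[B,C,F,D,A,H,E] q_used=0 → run B
t=9: queue=[B,C,F,D,A,H,E] q_used=1 → run B
t=10: queue=[C,F,D,A,H,E,B] q_used=0 → run C
t=11: queue=[C,F,D,A,H,E,B,G] q_used=1 → run C
t=12: queue=[F,D,A,H,E,B,G,C] q_used=0 → run F
t=13: queue=[F,D,A,H,E,B,G,C] q_used=1 → run F
t=14: queue=[D,A,H,E,B,G,C,F] q_used=0 → run D
t=15: queue=[D,A,H,E,B,G,C,F] q_used=1 → run D
t=16: queue=[A,H,E,B,G,C,F,D] q_used=0 → run A
t=17: queue=[H,E,B,G,C,F,D] q_used=0 → run H
t=18: queue=[H,E,B,G,C,F,D] q_used=1 → run H
t=19: queue=[E,B,G,C,F,D,H] q_used=0 → run E
t=20: queue=[E,B,G,C,F,D,H] q_used=1 → run E
t=21: queue=[B,G,C,F,D,H,E] q_used=0 → run B
t=22: queue=[B,G,C,F,D,H,E] q_used=1 → run B
t=23: queue=[G,C,F,D,H,E,B] q_used=0 → run G
t=24: queue=[G,C,F,D,H,E,B] q_used=1 → run G
t=25: queue=[C,F,D,H,E,B,G] q_used=0 → run C
t=26: queue=[C,F,D,H,E,B,G] q_used=1 → run C
t=27: queue=[F,D,H,E,B,G,C] q_used=0 → run F
t=28: queue=[F,D,H,E,B,G,C] q_used=1 → run F
t=29: queue=[D,H,E,B,G,C] q_used=0 → run D
t=30: queue=[D,H,E,B,G,C] q_used=1 → run D
t=31: queue=[H,E,B,G,C,D] q_used=0 → run H
t=32: queue=[H,E,B,G,C,D] q_used=1 → run H
t=33: queue=[E,B,G,C,D,H] q_used=0 → run E
t=34: queue=[E,B,G,C,D,H] q_used=1 → run E
t=35: queue=[B,G,C,D,H,E] q_used=0 → run B
t=36: queue=[B,G,C,D,H,E] q_used=1 → run B
t=37: queue=[G,C,D,H,E,B] q_used=0 → run G
t=38: queue=[G,C,D,H,E,B] q_used=1 → run G
t=39: queue=[C,D,H,E,B,G] q_used=0 → run C
t=40: queue=[C,D,H,E,B,G] q_used=1 → run C
t=41: queue=[D,H,E,B,G] q_used=0 → run D
t=42: queue=[D,H,E,B,G] q_used=1 → run D
t=43: queue=[H,E,B,G] q_used=0 → run H
t=44: queue=[H,E,B,G] q_used=1 → run H
t=45: queue=[E,B,G] q_used=0 → run E
t=46: queue=[E,B,G] q_used=1 → run E
t=47: queue=[B,G,E] q_used=0 → run B
t=48: queue=[B,G,E] q_used=1 → run B
t=49: queue=[G,E] q_used=0 → run G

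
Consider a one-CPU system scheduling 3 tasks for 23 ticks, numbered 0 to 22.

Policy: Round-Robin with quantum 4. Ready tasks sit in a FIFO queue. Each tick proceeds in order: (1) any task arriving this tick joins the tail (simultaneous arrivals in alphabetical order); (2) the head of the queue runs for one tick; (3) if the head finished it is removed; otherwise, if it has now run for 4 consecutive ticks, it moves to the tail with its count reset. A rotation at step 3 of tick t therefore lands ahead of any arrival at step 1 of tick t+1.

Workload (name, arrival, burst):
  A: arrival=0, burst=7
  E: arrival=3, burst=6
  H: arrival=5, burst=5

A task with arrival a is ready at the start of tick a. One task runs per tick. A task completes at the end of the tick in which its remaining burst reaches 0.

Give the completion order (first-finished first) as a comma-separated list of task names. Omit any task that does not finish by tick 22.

completion order = A, E, H

t=0: queue=[A] q_used=0 → run A
t=1: queue=[A] q_used=1 → run A
t=2: queue=[A] q_used=2 → run A
t=3: queue=[A,E] q_used=3 → run A
t=4: queue=[E,A] q_used=0 → run E
t=5: queue=[E,A,H] q_used=1 → run E
t=6: queue=[E,A,H] q_used=2 → run E
t=7: queue=[E,A,H] q_used=3 → run E
t=8: queue=[A,H,E] q_used=0 → run A
t=9: queue=[A,H,E] q_used=1 → run A
t=10: queue=[A,H,E] q_used=2 → run A
t=11: queue=[H,E] q_used=0 → run H
t=12: queue=[H,E] q_used=1 → run H
t=13: queue=[H,E] q_used=2 → run H
t=14: queue=[H,E] q_used=3 → run H
t=15: queue=[E,H] q_used=0 → run E
t=16: queue=[E,H] q_used=1 → run E
t=17: queue=[H] q_used=0 → run H
t=18: (idle)
t=19: (idle)
t=20: (idle)
t=21: (idle)
t=22: (idle)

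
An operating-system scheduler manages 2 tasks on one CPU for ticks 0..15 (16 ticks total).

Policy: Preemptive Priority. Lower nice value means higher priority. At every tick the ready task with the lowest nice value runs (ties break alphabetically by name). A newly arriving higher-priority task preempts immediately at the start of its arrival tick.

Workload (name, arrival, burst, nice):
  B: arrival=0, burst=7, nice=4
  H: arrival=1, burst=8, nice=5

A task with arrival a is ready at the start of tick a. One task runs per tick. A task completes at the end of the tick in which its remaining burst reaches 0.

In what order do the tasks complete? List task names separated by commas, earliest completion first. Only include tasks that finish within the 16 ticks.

t=0: ready={B} → run B
t=1: ready={B,H} → run B
t=2: ready={B,H} → run B
t=3: ready={B,H} → run B
t=4: ready={B,H} → run B
t=5: ready={B,H} → run B
t=6: ready={B,H} → run B
t=7: ready={H} → run H
t=8: ready={H} → run H
t=9: ready={H} → run H
t=10: ready={H} → run H
t=11: ready={H} → run H
t=12: ready={H} → run H
t=13: ready={H} → run H
t=14: ready={H} → run H
t=15: (idle)

completion order = B, H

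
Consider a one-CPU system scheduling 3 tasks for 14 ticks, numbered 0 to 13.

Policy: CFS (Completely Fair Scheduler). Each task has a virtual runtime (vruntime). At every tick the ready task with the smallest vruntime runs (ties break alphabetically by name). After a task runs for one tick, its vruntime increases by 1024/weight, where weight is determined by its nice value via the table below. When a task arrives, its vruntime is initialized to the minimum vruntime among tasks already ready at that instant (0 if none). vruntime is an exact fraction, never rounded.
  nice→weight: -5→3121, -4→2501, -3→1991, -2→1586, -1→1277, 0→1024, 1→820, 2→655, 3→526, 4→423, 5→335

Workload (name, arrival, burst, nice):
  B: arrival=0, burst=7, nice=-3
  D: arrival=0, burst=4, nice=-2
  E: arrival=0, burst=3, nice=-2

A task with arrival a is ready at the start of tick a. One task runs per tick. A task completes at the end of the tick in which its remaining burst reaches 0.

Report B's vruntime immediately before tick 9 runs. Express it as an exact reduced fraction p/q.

t=0: vr[B=0 D=0 E=0] → run B
t=1: vr[B=1024/1991 D=0 E=0] → run D
t=2: vr[B=1024/1991 D=512/793 E=0] → run E
t=3: vr[B=1024/1991 D=512/793 E=512/793] → run B
t=4: vr[B=2048/1991 D=512/793 E=512/793] → run D
t=5: vr[B=2048/1991 D=1024/793 E=512/793] → run E
t=6: vr[B=2048/1991 D=1024/793 E=1024/793] → run B
t=7: vr[B=3072/1991 D=1024/793 E=1024/793] → run D
t=8: vr[B=3072/1991 D=1536/793 E=1024/793] → run E
t=9: vr[B=3072/1991 D=1536/793] → run B
t=10: vr[B=4096/1991 D=1536/793] → run D
t=11: vr[B=4096/1991] → run B
t=12: vr[B=5120/1991] → run B
t=13: vr[B=6144/1991] → run B

vruntime(B, start of tick 9) = 3072/1991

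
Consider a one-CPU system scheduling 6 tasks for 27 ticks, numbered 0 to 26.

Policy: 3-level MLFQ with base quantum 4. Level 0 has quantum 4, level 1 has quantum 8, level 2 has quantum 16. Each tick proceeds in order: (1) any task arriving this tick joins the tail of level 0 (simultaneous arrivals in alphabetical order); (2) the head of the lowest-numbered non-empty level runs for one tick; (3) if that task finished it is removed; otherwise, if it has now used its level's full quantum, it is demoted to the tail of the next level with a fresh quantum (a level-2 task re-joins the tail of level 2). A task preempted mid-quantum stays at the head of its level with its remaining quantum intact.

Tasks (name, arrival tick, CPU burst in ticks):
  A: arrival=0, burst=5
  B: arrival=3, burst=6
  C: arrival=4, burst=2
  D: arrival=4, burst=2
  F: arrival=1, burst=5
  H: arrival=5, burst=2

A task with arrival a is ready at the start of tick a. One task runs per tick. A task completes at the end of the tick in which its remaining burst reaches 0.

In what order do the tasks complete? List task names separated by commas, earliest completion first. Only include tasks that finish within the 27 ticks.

t=0: L0/L1/L2 = A/-/- → run A
t=1: L0/L1/L2 = AF/-/- → run A
t=2: L0/L1/L2 = AF/-/- → run A
t=3: L0/L1/L2 = AFB/-/- → run A
t=4: L0/L1/L2 = FBCD/A/- → run F
t=5: L0/L1/L2 = FBCDH/A/- → run F
t=6: L0/L1/L2 = FBCDH/A/- → run F
t=7: L0/L1/L2 = FBCDH/A/- → run F
t=8: L0/L1/L2 = BCDH/AF/- → run B
t=9: L0/L1/L2 = BCDH/AF/- → run B
t=10: L0/L1/L2 = BCDH/AF/- → run B
t=11: L0/L1/L2 = BCDH/AF/- → run B
t=12: L0/L1/L2 = CDH/AFB/- → run C
t=13: L0/L1/L2 = CDH/AFB/- → run C
t=14: L0/L1/L2 = DH/AFB/- → run D
t=15: L0/L1/L2 = DH/AFB/- → run D
t=16: L0/L1/L2 = H/AFB/- → run H
t=17: L0/L1/L2 = H/AFB/- → run H
t=18: L0/L1/L2 = -/AFB/- → run A
t=19: L0/L1/L2 = -/FB/- → run F
t=20: L0/L1/L2 = -/B/- → run B
t=21: L0/L1/L2 = -/B/- → run B
t=22: (idle)
t=23: (idle)
t=24: (idle)
t=25: (idle)
t=26: (idle)

completion order = C, D, H, A, F, B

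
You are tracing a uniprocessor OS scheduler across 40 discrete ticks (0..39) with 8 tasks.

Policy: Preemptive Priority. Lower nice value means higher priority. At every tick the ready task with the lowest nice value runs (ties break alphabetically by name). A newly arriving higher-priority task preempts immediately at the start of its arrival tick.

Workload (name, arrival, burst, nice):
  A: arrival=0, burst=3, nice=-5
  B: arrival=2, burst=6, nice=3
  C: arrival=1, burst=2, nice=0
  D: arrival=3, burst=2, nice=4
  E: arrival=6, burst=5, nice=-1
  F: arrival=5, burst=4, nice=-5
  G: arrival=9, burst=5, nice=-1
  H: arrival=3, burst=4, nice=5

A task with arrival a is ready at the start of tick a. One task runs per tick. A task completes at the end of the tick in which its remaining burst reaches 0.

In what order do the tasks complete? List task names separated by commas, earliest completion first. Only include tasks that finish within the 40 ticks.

completion order = A, C, F, E, G, B, D, H

t=0: ready={A} → run A
t=1: ready={A,C} → run A
t=2: ready={A,B,C} → run A
t=3: ready={B,C,D,H} → run C
t=4: ready={B,C,D,H} → run C
t=5: ready={B,D,F,H} → run F
t=6: ready={B,D,E,F,H} → run F
t=7: ready={B,D,E,F,H} → run F
t=8: ready={B,D,E,F,H} → run F
t=9: ready={B,D,E,G,H} → run E
t=10: ready={B,D,E,G,H} → run E
t=11: ready={B,D,E,G,H} → run E
t=12: ready={B,D,E,G,H} → run E
t=13: ready={B,D,E,G,H} → run E
t=14: ready={B,D,G,H} → run G
t=15: ready={B,D,G,H} → run G
t=16: ready={B,D,G,H} → run G
t=17: ready={B,D,G,H} → run G
t=18: ready={B,D,G,H} → run G
t=19: ready={B,D,H} → run B
t=20: ready={B,D,H} → run B
t=21: ready={B,D,H} → run B
t=22: ready={B,D,H} → run B
t=23: ready={B,D,H} → run B
t=24: ready={B,D,H} → run B
t=25: ready={D,H} → run D
t=26: ready={D,H} → run D
t=27: ready={H} → run H
t=28: ready={H} → run H
t=29: ready={H} → run H
t=30: ready={H} → run H
t=31: (idle)
t=32: (idle)
t=33: (idle)
t=34: (idle)
t=35: (idle)
t=36: (idle)
t=37: (idle)
t=38: (idle)
t=39: (idle)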